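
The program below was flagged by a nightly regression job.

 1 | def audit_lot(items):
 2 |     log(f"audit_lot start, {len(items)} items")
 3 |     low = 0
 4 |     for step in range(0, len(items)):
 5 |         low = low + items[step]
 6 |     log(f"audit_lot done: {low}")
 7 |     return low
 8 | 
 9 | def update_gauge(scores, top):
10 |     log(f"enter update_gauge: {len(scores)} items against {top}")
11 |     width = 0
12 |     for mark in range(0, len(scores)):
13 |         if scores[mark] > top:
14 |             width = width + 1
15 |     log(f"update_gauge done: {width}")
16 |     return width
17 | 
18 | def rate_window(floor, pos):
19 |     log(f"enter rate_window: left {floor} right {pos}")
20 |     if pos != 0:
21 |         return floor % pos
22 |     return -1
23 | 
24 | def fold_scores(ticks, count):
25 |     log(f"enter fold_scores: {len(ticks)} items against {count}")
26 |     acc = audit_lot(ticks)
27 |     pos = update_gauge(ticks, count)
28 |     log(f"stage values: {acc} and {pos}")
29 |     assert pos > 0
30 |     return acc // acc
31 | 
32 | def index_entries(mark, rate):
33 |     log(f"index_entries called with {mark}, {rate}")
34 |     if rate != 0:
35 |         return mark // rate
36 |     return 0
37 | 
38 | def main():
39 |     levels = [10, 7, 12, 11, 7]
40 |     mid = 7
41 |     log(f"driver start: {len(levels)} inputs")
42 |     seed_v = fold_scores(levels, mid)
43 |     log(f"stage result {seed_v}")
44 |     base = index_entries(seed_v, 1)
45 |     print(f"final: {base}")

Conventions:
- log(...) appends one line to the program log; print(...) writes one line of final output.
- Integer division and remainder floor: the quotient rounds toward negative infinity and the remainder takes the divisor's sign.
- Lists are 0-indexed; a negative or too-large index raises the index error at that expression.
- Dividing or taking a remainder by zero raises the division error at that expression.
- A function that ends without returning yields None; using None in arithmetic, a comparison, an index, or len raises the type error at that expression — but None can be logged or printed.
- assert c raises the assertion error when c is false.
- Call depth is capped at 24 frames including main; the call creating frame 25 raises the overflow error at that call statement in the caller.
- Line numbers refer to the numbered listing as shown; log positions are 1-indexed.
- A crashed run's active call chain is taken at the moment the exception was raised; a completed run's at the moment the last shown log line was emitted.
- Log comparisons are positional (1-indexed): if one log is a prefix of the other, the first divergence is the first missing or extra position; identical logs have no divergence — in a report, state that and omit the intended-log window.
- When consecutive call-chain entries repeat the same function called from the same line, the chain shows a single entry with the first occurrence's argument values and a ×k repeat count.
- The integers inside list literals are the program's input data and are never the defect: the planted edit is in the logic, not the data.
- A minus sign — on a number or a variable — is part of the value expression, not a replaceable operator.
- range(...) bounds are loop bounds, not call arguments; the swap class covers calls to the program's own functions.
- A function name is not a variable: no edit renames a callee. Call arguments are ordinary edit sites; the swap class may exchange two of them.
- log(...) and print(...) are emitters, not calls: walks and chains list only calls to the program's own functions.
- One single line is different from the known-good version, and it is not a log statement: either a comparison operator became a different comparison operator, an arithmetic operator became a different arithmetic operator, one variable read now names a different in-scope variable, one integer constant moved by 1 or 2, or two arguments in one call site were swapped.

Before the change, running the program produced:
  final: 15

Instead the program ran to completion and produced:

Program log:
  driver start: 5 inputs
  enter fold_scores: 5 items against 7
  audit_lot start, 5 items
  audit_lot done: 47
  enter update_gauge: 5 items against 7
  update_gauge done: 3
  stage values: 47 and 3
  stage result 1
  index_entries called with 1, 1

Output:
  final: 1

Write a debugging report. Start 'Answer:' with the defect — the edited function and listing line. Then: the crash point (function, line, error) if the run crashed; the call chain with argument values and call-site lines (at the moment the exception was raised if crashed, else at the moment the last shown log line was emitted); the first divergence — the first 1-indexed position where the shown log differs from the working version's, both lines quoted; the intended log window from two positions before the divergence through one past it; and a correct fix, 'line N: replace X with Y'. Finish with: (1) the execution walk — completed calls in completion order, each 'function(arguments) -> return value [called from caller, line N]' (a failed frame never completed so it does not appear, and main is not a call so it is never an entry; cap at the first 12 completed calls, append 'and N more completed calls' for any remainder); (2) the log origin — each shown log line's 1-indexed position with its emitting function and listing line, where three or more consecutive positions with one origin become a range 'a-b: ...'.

Answer: the defect is in fold_scores at line 30.
Key observation: Log line 8 is where behavior first shows: 'stage result 1' appears instead of 'stage result 15'.
Call chain: main -> index_entries(1, 1) (called at line 44).
First divergence: position 8 — shown 'stage result 1', intended 'stage result 15'.
Intended log window:
  6: update_gauge done: 3
  7: stage values: 47 and 3
  8: stage result 15
  9: index_entries called with 15, 1
Execution walk:
  audit_lot([10, 7, 12, 11, 7]) -> 47  [called from fold_scores, line 26]
  update_gauge([10, 7, 12, 11, 7], 7) -> 3  [called from fold_scores, line 27]
  fold_scores([10, 7, 12, 11, 7], 7) -> 1  [called from main, line 42]
  index_entries(1, 1) -> 1  [called from main, line 44]
Log origin:
  1: logged in main at line 41
  2: logged in fold_scores at line 25
  3: logged in audit_lot at line 2
  4: logged in audit_lot at line 6
  5: logged in update_gauge at line 10
  6: logged in update_gauge at line 15
  7: logged in fold_scores at line 28
  8: logged in main at line 43
  9: logged in index_entries at line 33
A correct fix: line 30: replace `acc // acc` with `acc // pos`.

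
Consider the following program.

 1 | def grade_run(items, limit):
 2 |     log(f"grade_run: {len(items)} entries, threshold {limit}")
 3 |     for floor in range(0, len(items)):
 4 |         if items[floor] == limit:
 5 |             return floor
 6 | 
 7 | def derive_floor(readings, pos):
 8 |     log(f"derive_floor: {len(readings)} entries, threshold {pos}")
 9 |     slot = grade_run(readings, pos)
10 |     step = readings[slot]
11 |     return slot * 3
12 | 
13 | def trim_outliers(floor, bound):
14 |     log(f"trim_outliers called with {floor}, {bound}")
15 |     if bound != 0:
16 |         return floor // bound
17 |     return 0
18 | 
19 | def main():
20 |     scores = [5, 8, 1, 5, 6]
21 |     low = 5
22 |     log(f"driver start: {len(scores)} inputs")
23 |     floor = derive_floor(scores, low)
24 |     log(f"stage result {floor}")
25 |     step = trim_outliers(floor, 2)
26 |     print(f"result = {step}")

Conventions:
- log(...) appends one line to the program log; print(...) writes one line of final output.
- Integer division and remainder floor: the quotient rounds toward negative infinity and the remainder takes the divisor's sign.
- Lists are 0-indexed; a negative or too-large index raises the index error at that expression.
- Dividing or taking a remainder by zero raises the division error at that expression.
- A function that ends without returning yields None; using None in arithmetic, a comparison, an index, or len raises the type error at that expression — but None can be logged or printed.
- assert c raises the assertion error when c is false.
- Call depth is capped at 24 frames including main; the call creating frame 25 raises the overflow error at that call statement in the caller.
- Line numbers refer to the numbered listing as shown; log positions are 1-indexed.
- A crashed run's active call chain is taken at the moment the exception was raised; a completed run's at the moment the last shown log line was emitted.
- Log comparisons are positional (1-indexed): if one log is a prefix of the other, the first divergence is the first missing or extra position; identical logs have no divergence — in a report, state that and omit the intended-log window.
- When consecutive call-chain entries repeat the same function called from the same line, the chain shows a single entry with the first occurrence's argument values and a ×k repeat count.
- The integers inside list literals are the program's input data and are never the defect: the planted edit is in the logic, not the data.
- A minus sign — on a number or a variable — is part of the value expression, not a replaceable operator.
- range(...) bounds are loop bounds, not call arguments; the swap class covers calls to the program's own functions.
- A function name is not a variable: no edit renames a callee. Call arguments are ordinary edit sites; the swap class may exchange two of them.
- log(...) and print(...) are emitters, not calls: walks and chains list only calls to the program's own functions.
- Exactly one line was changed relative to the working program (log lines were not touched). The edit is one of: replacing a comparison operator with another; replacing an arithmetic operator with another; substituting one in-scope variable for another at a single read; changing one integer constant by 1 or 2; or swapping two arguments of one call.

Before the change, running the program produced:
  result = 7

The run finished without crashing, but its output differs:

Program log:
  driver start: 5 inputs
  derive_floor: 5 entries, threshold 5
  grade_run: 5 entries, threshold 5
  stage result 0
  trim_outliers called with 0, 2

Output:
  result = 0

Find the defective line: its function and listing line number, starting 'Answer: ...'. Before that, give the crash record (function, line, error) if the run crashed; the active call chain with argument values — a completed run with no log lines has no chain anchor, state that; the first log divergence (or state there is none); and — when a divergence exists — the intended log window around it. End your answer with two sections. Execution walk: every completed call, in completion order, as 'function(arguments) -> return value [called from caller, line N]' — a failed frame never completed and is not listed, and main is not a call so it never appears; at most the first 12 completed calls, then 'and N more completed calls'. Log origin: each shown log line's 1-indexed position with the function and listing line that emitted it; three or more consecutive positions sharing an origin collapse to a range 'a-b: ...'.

Answer: the defect is in derive_floor at line 11.
Core observation: At log position 4 the runs split — shown 'stage result 0', but the working version logs 'stage result 15'.
Call chain: main -> trim_outliers(0, 2) (called at line 25).
First divergence: position 4 — the shown line 'stage result 0' should read 'stage result 15'.
Intended log window:
  2: derive_floor: 5 entries, threshold 5
  3: grade_run: 5 entries, threshold 5
  4: stage result 15
  5: trim_outliers called with 15, 2
Execution walk:
  grade_run([5, 8, 1, 5, 6], 5) -> 0  [called from derive_floor, line 9]
  derive_floor([5, 8, 1, 5, 6], 5) -> 0  [called from main, line 23]
  trim_outliers(0, 2) -> 0  [called from main, line 25]
Origin of each log line:
  1: logged in main at line 22
  2: logged in derive_floor at line 8
  3: logged in grade_run at line 2
  4: logged in main at line 24
  5: logged in trim_outliers at line 14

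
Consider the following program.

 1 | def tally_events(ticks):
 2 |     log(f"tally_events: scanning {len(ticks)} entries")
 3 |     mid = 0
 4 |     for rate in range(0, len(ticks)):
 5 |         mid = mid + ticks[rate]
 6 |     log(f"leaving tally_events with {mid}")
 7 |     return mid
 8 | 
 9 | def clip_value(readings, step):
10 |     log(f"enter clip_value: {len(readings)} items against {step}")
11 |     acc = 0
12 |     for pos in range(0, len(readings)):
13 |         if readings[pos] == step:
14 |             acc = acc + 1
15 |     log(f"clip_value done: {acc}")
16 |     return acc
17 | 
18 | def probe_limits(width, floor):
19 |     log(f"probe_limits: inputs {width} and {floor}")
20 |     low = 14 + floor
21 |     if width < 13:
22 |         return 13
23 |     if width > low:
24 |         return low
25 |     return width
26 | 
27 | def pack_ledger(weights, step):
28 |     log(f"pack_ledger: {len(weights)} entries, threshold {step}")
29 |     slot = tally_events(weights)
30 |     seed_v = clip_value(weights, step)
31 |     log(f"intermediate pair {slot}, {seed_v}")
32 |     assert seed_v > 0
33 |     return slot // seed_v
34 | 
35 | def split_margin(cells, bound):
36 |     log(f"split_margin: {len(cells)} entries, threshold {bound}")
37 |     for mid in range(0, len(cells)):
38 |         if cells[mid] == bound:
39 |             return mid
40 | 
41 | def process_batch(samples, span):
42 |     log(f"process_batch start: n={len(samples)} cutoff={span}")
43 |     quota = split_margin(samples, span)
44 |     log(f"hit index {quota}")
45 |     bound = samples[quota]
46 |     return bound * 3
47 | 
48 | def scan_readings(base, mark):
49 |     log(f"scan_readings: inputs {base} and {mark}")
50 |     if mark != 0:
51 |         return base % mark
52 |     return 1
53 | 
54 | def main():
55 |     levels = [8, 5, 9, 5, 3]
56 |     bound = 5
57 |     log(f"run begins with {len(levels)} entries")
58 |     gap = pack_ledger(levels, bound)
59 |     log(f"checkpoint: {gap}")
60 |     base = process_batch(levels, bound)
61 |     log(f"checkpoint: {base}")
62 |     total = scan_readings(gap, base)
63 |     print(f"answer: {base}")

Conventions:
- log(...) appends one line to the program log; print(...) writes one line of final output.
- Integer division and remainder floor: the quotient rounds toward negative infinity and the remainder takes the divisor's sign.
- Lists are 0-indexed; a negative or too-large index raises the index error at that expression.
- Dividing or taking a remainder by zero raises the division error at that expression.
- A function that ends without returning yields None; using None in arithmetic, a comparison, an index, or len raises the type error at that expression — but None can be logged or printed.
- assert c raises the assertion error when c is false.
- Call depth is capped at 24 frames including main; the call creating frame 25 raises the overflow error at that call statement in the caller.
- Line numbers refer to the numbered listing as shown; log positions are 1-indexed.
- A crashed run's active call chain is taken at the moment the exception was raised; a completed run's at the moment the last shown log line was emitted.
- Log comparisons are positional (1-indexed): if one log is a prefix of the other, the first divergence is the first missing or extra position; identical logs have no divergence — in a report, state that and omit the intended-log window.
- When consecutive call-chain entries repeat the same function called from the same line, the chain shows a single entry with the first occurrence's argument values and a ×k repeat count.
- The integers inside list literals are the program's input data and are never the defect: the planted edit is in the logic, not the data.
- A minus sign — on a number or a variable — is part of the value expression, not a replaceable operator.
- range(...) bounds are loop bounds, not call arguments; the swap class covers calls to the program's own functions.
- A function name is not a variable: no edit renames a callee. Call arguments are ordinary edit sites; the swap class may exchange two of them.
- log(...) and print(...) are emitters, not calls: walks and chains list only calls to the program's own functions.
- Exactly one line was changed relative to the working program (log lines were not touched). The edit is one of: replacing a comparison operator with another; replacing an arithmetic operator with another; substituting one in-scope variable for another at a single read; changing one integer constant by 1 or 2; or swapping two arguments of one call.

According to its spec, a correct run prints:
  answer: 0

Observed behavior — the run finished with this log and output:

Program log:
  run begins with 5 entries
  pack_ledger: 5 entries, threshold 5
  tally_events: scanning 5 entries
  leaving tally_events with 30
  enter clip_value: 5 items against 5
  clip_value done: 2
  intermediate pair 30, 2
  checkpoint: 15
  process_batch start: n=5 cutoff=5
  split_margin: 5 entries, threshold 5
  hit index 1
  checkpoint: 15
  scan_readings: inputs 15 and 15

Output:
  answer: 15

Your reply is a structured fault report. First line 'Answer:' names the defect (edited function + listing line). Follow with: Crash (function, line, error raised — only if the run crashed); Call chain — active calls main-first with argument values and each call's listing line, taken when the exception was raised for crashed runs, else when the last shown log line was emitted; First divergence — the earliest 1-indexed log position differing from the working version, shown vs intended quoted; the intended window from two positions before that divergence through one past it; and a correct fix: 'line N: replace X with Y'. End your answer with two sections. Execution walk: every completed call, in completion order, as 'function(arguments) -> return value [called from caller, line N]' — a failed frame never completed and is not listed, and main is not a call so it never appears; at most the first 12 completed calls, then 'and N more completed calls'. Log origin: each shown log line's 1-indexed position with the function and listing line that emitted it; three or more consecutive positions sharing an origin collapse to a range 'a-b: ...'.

Answer: the defect is in main at line 63.
Key observation: The two runs log identically and part ways only at the printed values.
Call chain: main -> scan_readings(15, 15) (called at line 62).
First divergence: none; the two logs match at every position.
Execution walk:
  tally_events([8, 5, 9, 5, 3]) -> 30  [called from pack_ledger, line 29]
  clip_value([8, 5, 9, 5, 3], 5) -> 2  [called from pack_ledger, line 30]
  pack_ledger([8, 5, 9, 5, 3], 5) -> 15  [called from main, line 58]
  split_margin([8, 5, 9, 5, 3], 5) -> 1  [called from process_batch, line 43]
  process_batch([8, 5, 9, 5, 3], 5) -> 15  [called from main, line 60]
  scan_readings(15, 15) -> 0  [called from main, line 62]
Log origins:
  1: logged in main at line 57
  2: logged in pack_ledger at line 28
  3: logged in tally_events at line 2
  4: logged in tally_events at line 6
  5: logged in clip_value at line 10
  6: logged in clip_value at line 15
  7: logged in pack_ledger at line 31
  8: logged in main at line 59
  9: logged in process_batch at line 42
  10: logged in split_margin at line 36
  11: logged in process_batch at line 44
  12: logged in main at line 61
  13: logged in scan_readings at line 49
A correct fix: line 63: replace `base` with `total`.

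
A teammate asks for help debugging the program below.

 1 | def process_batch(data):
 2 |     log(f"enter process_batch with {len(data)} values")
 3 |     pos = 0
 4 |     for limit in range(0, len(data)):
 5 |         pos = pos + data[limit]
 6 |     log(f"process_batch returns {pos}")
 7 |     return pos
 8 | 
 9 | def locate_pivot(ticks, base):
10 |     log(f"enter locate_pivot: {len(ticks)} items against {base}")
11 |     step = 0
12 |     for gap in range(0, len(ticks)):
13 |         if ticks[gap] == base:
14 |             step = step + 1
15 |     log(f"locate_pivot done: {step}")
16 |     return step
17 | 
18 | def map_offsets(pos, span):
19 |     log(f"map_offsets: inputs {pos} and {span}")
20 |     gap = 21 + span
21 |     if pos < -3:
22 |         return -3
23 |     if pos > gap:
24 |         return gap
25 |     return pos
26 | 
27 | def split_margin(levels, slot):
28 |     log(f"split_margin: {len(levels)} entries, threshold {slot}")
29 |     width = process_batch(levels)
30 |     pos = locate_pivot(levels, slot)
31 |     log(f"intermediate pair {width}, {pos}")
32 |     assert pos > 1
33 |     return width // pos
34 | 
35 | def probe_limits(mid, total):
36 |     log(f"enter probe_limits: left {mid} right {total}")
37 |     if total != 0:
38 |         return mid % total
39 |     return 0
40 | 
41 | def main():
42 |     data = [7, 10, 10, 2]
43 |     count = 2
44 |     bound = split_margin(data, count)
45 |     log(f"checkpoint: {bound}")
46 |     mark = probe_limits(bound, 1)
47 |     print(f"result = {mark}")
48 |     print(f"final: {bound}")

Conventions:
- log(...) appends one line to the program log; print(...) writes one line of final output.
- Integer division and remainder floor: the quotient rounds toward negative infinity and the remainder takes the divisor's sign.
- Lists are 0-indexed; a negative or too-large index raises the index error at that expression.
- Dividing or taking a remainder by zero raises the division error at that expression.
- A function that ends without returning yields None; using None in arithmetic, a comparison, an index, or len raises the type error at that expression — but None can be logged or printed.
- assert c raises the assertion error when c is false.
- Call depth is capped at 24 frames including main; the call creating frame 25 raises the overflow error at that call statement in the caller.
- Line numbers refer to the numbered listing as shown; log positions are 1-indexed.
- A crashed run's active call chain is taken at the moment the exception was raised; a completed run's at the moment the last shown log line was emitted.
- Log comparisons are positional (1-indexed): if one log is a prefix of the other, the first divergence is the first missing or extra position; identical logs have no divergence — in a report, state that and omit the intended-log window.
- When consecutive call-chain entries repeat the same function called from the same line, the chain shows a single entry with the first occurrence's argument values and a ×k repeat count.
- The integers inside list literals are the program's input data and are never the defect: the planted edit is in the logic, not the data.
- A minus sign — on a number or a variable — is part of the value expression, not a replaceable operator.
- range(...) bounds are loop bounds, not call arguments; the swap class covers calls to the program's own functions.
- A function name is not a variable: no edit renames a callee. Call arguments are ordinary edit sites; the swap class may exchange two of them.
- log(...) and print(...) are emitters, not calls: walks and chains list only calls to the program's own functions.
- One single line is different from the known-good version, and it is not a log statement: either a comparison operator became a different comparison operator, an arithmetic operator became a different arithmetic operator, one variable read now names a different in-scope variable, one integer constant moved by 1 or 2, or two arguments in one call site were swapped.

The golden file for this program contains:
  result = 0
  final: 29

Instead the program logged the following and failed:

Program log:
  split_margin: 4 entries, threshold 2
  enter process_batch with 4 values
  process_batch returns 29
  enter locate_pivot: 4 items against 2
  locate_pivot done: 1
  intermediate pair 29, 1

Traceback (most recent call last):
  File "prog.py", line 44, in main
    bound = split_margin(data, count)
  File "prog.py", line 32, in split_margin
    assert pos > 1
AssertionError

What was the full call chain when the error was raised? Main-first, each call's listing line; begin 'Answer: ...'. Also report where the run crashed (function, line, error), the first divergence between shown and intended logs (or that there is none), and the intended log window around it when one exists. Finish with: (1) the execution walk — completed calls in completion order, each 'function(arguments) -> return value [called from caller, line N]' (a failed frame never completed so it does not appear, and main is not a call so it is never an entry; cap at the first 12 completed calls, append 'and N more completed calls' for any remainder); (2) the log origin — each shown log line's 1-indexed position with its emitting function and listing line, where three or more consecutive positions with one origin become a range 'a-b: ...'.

Answer: main -> split_margin (called at line 44).
The tell: The faulty run's log stops after 6 lines; the working version's next line would be 'checkpoint: 29'.
Crash: split_margin, line 32, AssertionError.
First divergence: position 7 — the faulty run's log ends after 6 lines; the working version continues with 'checkpoint: 29'.
Intended log window:
  5: locate_pivot done: 1
  6: intermediate pair 29, 1
  7: checkpoint: 29
  8: enter probe_limits: left 29 right 1
Execution walk:
  process_batch([7, 10, 10, 2]) -> 29  [called from split_margin, line 29]
  locate_pivot([7, 10, 10, 2], 2) -> 1  [called from split_margin, line 30]
Log origin:
  1 — split_margin, line 28
  2 — process_batch, line 2
  3 — process_batch, line 6
  4 — locate_pivot, line 10
  5 — locate_pivot, line 15
  6 — split_margin, line 31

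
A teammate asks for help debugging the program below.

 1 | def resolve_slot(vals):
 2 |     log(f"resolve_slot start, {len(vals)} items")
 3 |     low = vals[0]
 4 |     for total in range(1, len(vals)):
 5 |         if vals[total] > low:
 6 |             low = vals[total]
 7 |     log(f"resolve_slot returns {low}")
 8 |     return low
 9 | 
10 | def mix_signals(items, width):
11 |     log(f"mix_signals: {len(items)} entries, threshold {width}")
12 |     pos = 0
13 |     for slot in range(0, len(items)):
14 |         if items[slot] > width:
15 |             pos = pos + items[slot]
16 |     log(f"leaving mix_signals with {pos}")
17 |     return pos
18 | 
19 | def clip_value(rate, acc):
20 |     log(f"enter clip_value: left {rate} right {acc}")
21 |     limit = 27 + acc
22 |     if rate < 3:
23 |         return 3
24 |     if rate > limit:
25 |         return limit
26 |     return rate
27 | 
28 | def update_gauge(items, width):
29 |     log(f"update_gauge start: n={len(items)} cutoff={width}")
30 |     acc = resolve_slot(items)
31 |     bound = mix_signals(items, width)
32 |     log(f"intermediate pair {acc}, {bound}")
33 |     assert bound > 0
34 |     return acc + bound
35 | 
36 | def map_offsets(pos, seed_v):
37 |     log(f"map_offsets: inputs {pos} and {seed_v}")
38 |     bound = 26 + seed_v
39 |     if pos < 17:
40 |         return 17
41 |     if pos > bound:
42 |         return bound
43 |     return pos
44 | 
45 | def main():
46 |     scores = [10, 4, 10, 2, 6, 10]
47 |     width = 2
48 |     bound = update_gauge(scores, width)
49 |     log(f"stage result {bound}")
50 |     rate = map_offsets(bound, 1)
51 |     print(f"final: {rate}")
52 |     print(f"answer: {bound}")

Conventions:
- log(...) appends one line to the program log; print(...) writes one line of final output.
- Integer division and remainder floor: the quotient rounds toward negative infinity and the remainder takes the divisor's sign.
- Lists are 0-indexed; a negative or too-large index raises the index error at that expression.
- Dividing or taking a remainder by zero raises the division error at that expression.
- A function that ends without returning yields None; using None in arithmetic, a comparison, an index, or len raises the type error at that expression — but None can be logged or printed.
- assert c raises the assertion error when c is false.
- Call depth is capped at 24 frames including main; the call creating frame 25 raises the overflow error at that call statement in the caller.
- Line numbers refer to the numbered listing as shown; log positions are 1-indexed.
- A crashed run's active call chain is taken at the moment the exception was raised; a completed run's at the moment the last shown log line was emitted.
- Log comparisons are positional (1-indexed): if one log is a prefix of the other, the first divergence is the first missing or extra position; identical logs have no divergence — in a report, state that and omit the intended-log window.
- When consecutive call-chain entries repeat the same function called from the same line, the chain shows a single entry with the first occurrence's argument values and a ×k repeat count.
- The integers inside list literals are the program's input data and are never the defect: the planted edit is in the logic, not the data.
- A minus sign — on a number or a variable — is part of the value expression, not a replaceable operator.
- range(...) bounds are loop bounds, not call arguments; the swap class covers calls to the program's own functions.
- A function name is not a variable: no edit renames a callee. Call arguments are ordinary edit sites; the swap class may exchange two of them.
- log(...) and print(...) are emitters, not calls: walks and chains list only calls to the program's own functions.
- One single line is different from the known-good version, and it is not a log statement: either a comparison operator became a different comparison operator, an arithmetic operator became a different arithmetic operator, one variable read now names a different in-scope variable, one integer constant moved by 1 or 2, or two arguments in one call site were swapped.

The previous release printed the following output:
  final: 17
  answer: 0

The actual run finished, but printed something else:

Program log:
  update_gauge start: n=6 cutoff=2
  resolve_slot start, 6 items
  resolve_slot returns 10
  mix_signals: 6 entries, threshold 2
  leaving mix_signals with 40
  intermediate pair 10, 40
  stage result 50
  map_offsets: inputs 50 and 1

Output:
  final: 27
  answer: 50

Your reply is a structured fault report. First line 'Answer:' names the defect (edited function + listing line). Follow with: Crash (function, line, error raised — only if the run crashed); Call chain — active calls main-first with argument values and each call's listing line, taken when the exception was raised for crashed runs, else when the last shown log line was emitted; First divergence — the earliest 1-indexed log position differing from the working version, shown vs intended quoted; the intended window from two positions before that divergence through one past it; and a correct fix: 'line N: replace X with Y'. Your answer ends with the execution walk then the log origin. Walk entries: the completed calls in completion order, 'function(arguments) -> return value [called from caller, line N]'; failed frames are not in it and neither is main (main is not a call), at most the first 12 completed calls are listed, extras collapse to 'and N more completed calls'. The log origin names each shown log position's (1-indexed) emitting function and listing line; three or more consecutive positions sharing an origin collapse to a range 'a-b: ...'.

Answer: the defect is in update_gauge at line 34.
Key fact: The earliest visible damage is log position 7 — 'stage result 50' rather than the intended 'stage result 0'.
Call chain: main -> map_offsets(50, 1) (called at line 50).
First divergence: position 7 — the shown line 'stage result 50' should read 'stage result 0'.
Intended log window:
  5: leaving mix_signals with 40
  6: intermediate pair 10, 40
  7: stage result 0
  8: map_offsets: inputs 0 and 1
Execution walk:
  resolve_slot([10, 4, 10, 2, 6, 10]) -> 10  [called from update_gauge, line 30]
  mix_signals([10, 4, 10, 2, 6, 10], 2) -> 40  [called from update_gauge, line 31]
  update_gauge([10, 4, 10, 2, 6, 10], 2) -> 50  [called from main, line 48]
  map_offsets(50, 1) -> 27  [called from main, line 50]
Log origins:
  1: from update_gauge, line 29
  2: from resolve_slot, line 2
  3: from resolve_slot, line 7
  4: from mix_signals, line 11
  5: from mix_signals, line 16
  6: from update_gauge, line 32
  7: from main, line 49
  8: from map_offsets, line 37
A correct fix: line 34: replace `+` with `//`.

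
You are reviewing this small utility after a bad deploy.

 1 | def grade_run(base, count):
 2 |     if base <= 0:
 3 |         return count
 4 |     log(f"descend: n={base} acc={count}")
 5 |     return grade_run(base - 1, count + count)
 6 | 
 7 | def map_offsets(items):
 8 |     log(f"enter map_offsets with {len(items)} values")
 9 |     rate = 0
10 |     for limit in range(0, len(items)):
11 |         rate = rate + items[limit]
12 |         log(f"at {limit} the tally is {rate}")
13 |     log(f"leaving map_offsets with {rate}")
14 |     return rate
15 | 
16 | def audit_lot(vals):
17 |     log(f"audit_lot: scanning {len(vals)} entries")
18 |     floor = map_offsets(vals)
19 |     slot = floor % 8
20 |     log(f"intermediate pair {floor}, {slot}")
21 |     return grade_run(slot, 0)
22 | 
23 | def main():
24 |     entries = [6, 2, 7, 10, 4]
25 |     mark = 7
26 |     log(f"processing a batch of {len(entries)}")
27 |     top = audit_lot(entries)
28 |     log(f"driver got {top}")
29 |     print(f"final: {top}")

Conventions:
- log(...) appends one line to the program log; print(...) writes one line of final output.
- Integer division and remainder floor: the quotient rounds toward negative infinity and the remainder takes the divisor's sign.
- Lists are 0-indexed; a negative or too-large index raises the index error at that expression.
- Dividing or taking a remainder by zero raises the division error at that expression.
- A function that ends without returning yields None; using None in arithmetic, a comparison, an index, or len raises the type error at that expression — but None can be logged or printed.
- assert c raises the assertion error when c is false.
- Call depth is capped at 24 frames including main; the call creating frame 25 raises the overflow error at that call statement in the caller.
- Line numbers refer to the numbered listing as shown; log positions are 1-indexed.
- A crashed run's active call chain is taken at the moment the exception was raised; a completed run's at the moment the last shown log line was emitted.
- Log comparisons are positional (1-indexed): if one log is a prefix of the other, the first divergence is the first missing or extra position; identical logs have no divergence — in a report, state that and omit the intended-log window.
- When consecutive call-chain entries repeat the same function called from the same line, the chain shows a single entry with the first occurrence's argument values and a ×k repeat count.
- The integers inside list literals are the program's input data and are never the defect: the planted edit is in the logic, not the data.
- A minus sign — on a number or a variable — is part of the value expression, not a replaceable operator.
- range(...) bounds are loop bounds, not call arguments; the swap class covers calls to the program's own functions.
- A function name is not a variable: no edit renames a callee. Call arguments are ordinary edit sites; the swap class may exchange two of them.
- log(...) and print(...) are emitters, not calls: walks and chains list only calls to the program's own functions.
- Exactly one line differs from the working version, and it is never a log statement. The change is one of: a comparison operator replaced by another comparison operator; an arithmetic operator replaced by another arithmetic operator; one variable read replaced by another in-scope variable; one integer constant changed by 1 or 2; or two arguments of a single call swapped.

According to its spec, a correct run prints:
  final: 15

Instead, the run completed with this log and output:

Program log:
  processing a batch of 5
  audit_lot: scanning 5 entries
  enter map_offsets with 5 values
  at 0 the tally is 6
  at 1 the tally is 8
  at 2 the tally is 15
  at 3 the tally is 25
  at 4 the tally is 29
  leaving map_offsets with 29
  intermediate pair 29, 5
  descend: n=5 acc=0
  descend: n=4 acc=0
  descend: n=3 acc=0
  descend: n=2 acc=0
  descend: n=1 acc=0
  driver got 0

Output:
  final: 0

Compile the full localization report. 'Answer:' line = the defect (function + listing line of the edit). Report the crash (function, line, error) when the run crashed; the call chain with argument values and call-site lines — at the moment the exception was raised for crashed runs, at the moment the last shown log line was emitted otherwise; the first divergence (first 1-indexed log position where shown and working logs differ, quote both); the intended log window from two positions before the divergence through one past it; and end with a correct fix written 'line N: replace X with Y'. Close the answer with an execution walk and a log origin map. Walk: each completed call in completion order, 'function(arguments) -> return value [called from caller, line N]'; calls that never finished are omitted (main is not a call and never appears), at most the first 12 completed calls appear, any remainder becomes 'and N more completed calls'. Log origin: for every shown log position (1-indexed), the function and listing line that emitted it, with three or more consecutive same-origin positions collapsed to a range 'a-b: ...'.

Answer: the defect is in grade_run at line 5.
Key fact: Log line 12 is where behavior first shows: 'descend: n=4 acc=0' appears instead of 'descend: n=4 acc=5'.
Call chain: main.
First divergence: position 12; shown 'descend: n=4 acc=0' vs intended 'descend: n=4 acc=5'.
Intended log window:
  10: intermediate pair 29, 5
  11: descend: n=5 acc=0
  12: descend: n=4 acc=5
  13: descend: n=3 acc=9
Execution walk:
  map_offsets([6, 2, 7, 10, 4]) -> 29  [called from audit_lot, line 18]
  grade_run(0, 0) -> 0  [called from grade_run, line 5]
  grade_run(1, 0) -> 0  [called from grade_run, line 5]
  grade_run(2, 0) -> 0  [called from grade_run, line 5]
  grade_run(3, 0) -> 0  [called from grade_run, line 5]
  grade_run(4, 0) -> 0  [called from grade_run, line 5]
  grade_run(5, 0) -> 0  [called from audit_lot, line 21]
  audit_lot([6, 2, 7, 10, 4]) -> 0  [called from main, line 27]
Log line origins:
  1 — main, line 26
  2 — audit_lot, line 17
  3 — map_offsets, line 8
  4-8 — map_offsets, line 12
  9 — map_offsets, line 13
  10 — audit_lot, line 20
  11-15 — grade_run, line 4
  16 — main, line 28
A correct fix: line 5: replace `count + count` with `count + base`.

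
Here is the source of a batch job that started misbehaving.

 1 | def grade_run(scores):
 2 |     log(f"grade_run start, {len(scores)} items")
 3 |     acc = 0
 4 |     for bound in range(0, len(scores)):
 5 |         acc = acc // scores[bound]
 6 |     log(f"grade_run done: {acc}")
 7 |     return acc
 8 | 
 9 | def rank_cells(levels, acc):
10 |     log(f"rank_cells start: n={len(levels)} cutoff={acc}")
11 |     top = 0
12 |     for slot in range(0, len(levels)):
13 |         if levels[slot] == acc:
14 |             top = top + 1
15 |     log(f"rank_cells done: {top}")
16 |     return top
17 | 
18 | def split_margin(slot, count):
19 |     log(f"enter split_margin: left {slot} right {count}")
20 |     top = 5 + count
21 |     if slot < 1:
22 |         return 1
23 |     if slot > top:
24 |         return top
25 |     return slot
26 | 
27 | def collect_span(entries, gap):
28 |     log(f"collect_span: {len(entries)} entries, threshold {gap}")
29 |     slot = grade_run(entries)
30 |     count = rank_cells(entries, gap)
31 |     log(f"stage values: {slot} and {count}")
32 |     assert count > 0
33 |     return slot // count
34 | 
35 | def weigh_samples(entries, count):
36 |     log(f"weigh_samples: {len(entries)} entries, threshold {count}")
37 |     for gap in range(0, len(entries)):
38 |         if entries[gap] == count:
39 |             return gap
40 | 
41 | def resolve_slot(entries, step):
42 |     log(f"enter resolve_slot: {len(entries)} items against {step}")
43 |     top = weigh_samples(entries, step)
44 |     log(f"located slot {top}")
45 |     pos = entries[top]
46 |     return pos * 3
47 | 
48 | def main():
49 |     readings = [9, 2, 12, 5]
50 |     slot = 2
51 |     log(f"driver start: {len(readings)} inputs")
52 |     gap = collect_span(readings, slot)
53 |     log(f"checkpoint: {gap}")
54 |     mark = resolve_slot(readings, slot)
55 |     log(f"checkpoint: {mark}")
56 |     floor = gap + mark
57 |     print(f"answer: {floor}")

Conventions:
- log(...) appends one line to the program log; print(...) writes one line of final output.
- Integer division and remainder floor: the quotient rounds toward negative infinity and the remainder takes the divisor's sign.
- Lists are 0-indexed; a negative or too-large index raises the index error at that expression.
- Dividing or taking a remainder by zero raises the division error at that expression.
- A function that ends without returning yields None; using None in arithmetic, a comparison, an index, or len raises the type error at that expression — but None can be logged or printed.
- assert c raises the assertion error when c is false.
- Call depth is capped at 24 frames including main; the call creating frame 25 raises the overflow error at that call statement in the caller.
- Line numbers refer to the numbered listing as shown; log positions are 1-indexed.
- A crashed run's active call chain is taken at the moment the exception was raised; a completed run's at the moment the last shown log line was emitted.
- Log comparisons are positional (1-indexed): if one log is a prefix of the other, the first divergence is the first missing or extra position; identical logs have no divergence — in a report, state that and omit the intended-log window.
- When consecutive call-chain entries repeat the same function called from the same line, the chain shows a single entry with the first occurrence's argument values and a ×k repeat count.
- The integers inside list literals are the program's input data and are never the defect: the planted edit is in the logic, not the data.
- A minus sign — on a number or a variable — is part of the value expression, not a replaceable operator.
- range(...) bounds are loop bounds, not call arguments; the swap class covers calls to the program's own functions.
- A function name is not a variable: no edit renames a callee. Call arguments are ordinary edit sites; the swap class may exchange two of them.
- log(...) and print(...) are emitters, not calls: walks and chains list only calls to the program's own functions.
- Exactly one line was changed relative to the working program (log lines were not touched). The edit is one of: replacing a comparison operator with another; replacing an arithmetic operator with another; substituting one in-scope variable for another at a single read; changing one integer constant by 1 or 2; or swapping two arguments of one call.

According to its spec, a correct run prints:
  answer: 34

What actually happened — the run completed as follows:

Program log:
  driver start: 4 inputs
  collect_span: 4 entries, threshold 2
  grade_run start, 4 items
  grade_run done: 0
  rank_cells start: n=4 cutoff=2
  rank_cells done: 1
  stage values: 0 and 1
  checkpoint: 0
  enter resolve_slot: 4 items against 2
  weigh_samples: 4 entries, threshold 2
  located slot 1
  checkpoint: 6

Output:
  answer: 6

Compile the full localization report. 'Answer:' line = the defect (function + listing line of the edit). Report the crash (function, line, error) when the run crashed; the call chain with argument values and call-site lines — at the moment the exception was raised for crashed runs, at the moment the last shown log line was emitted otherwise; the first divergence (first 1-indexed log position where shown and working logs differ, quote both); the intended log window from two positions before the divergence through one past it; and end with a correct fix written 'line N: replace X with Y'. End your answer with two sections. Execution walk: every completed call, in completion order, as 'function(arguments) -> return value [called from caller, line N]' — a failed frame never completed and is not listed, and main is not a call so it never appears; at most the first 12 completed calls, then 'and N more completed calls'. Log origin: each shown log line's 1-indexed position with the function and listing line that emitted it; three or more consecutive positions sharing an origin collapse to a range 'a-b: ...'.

Answer: the defect is in grade_run at line 5.
Key observation: The earliest visible damage is log position 4 — 'grade_run done: 0' rather than the intended 'grade_run done: 28'.
Call chain: main.
First divergence: position 4; shown 'grade_run done: 0' vs intended 'grade_run done: 28'.
Intended log window:
  2: collect_span: 4 entries, threshold 2
  3: grade_run start, 4 items
  4: grade_run done: 28
  5: rank_cells start: n=4 cutoff=2
Execution walk:
  grade_run([9, 2, 12, 5]) -> 0  [called from collect_span, line 29]
  rank_cells([9, 2, 12, 5], 2) -> 1  [called from collect_span, line 30]
  collect_span([9, 2, 12, 5], 2) -> 0  [called from main, line 52]
  weigh_samples([9, 2, 12, 5], 2) -> 1  [called from resolve_slot, line 43]
  resolve_slot([9, 2, 12, 5], 2) -> 6  [called from main, line 54]
Origin of each log line:
  1 — main, line 51
  2 — collect_span, line 28
  3 — grade_run, line 2
  4 — grade_run, line 6
  5 — rank_cells, line 10
  6 — rank_cells, line 15
  7 — collect_span, line 31
  8 — main, line 53
  9 — resolve_slot, line 42
  10 — weigh_samples, line 36
  11 — resolve_slot, line 44
  12 — main, line 55
A correct fix: line 5: replace `//` with `+`.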